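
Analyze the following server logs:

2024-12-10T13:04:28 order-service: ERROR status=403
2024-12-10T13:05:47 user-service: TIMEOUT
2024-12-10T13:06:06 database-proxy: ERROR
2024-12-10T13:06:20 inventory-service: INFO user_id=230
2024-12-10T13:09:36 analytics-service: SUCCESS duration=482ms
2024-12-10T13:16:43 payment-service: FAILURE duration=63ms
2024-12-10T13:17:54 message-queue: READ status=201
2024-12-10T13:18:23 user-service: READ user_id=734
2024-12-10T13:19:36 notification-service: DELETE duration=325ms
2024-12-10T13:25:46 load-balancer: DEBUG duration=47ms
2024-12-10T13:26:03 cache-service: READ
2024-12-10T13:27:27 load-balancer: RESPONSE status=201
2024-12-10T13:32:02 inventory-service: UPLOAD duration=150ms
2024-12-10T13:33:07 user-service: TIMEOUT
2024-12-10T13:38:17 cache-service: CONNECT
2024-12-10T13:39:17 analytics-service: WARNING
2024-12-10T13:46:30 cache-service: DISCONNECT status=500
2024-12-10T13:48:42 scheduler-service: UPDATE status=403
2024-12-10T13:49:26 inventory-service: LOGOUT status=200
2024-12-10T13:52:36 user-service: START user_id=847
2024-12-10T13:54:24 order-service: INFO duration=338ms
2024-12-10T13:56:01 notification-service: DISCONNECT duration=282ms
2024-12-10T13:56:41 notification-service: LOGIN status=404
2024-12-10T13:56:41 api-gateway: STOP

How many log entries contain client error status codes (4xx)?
3

To find matching entries:

1. Pattern to match: client error status codes (4xx)
2. Scan each log entry for the pattern
3. Count matches: 3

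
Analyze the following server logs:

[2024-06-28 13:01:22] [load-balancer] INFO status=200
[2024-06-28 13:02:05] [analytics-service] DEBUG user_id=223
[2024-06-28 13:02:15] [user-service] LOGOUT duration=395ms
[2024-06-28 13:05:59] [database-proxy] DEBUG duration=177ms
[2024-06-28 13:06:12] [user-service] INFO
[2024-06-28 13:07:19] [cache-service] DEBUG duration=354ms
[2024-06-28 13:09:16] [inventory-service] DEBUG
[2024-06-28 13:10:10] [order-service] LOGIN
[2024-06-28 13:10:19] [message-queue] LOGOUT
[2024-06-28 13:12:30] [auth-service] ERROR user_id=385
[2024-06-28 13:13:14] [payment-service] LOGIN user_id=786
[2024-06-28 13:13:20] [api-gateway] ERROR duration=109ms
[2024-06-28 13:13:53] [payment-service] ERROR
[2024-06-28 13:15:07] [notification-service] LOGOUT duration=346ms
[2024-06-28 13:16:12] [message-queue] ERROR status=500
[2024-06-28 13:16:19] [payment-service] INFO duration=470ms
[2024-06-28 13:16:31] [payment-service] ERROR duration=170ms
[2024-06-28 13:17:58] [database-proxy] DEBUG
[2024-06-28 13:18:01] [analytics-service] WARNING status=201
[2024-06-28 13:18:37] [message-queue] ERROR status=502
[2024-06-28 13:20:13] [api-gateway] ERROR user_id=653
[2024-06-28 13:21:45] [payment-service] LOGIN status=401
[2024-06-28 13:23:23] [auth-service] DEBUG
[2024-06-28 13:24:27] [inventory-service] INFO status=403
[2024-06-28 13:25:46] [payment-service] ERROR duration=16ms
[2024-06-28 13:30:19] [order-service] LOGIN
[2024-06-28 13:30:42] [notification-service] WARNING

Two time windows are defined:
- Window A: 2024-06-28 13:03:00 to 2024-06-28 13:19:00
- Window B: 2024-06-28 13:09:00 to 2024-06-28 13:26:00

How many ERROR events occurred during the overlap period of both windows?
6

To find overlap events:

1. Window A: 2024-06-28 13:03:00 to 2024-06-28 13:19:00
2. Window B: 2024-06-28 13:09:00 to 2024-06-28 13:26:00
3. Overlap period: 2024-06-28 13:09:00 to 2024-06-28 13:19:00
4. Count ERROR events in overlap: 6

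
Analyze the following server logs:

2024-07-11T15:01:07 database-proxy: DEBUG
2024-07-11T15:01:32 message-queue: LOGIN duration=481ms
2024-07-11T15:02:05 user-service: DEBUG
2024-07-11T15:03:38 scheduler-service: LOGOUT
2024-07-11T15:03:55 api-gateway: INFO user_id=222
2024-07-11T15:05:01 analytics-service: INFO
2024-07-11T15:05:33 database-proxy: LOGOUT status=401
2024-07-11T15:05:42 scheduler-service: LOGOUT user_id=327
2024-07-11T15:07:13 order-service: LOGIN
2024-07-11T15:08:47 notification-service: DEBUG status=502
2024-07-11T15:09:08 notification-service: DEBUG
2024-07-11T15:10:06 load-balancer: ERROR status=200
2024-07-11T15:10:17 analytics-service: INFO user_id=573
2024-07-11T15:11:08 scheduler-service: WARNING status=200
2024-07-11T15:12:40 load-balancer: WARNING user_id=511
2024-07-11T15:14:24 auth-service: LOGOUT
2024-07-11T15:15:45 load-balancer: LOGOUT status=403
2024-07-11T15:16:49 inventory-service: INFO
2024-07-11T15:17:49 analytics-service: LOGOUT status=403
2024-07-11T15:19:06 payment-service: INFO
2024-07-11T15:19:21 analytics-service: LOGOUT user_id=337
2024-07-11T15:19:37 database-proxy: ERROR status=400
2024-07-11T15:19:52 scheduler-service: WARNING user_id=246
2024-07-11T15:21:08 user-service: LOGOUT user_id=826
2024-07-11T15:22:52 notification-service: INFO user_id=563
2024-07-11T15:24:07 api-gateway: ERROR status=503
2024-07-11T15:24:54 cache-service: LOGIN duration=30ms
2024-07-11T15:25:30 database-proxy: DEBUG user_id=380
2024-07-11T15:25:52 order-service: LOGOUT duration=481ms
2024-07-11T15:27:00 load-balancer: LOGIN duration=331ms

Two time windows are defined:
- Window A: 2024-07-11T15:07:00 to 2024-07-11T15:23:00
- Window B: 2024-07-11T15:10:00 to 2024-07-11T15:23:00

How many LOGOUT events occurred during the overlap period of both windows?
5

To find overlap events:

1. Window A: 2024-07-11T15:07:00 to 2024-07-11T15:23:00
2. Window B: 2024-07-11T15:10:00 to 2024-07-11T15:23:00
3. Overlap period: 2024-07-11T15:10:00 to 2024-07-11T15:23:00
4. Count LOGOUT events in overlap: 5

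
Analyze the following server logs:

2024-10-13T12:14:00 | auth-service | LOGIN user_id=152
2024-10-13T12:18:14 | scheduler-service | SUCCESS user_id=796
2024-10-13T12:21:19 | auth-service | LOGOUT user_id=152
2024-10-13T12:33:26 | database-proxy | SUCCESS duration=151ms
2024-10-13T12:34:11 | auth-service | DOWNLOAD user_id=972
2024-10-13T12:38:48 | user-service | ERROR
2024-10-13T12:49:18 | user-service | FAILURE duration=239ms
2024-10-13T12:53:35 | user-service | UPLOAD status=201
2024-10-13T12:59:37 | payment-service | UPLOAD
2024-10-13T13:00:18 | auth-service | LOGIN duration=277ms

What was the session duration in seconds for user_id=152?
439

To calculate session duration:

1. Find LOGIN event for user_id=152: 2024-10-13T12:14:00
2. Find LOGOUT event for user_id=152: 2024-10-13T12:21:19
3. Session duration: 2024-10-13T12:21:19 - 2024-10-13T12:14:00 = 439 seconds (7 minutes)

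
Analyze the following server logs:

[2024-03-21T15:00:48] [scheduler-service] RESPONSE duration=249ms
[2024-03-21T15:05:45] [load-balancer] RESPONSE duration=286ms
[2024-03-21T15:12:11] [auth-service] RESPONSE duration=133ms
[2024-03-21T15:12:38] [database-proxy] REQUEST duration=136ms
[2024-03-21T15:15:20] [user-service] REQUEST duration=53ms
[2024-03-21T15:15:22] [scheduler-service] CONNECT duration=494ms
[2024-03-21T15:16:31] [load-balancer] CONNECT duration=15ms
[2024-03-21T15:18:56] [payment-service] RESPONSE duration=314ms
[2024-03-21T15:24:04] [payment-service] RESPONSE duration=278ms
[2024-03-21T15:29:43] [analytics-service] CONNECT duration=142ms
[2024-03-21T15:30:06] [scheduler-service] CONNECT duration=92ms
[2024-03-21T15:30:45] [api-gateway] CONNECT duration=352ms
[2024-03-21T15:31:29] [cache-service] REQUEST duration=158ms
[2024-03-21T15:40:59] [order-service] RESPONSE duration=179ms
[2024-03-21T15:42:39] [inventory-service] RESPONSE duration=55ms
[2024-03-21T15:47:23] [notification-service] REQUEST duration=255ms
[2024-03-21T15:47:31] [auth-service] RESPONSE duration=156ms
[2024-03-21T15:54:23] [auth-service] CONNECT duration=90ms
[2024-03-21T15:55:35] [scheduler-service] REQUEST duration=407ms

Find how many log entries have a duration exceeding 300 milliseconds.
4

To count timeouts:

1. Threshold: 300ms
2. Extract duration from each log entry
3. Count entries where duration > 300
4. Timeout count: 4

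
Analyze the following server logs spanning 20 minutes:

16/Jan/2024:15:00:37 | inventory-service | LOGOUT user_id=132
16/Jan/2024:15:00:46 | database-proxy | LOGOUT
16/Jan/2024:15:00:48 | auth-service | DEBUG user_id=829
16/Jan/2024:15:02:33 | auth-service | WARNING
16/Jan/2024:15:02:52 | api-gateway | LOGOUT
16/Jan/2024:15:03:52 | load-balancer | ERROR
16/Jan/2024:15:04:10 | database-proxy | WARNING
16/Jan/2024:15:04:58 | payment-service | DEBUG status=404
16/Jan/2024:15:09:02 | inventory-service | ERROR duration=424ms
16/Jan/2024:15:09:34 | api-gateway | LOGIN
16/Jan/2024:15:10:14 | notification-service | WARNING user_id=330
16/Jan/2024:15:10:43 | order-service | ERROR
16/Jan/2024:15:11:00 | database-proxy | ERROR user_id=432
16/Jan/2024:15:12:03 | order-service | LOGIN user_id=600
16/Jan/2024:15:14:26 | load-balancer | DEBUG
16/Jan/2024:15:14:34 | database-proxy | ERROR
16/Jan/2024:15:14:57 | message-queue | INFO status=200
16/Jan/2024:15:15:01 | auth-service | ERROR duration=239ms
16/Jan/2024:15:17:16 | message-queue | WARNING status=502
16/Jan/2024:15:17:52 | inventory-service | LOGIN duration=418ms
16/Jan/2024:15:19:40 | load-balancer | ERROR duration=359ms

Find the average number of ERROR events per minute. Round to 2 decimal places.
0.35

To calculate the rate:

1. Count total ERROR events: 7
2. Total time period: 20 minutes
3. Rate = 7 / 20 = 0.35 events per minute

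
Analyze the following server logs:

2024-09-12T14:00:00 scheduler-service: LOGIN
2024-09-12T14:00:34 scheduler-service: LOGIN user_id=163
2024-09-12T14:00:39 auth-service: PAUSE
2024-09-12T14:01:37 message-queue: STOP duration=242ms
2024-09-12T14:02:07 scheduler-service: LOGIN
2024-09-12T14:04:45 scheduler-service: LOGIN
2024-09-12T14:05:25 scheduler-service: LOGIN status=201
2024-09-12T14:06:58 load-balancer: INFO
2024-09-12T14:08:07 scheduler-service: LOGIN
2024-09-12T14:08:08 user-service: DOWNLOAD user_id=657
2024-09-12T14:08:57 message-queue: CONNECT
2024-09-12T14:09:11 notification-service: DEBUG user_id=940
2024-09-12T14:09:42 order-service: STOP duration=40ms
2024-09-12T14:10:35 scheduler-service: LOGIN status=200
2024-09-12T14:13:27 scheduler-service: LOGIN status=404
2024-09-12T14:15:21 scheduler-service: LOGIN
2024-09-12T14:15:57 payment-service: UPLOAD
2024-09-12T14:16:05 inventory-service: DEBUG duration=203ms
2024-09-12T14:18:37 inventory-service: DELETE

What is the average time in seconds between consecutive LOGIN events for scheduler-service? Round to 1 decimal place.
115.1

To calculate average interval:

1. Find all LOGIN events for scheduler-service in order
2. Calculate time gaps between consecutive events
3. Compute mean of gaps: 921 / 8 = 115.1 seconds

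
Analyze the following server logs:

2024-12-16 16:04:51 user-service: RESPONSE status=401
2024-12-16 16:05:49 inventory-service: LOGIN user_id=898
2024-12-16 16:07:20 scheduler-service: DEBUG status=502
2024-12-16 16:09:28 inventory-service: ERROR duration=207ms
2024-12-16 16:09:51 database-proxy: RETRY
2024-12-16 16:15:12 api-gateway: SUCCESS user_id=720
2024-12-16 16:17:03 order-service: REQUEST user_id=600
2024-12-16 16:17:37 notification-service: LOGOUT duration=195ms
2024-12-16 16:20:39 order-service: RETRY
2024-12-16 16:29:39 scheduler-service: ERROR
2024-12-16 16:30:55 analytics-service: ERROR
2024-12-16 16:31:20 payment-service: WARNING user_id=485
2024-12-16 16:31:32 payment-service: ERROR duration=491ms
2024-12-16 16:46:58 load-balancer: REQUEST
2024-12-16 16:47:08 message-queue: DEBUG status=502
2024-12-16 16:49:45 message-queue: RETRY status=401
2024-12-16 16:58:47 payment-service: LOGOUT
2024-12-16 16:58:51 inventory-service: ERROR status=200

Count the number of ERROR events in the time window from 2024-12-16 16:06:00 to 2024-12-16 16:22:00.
1

To count events in the time window:

1. Window boundaries: 2024-12-16 16:06:00 to 2024-12-16 16:22:00
2. Filter for ERROR events within this window
3. Count matching events: 1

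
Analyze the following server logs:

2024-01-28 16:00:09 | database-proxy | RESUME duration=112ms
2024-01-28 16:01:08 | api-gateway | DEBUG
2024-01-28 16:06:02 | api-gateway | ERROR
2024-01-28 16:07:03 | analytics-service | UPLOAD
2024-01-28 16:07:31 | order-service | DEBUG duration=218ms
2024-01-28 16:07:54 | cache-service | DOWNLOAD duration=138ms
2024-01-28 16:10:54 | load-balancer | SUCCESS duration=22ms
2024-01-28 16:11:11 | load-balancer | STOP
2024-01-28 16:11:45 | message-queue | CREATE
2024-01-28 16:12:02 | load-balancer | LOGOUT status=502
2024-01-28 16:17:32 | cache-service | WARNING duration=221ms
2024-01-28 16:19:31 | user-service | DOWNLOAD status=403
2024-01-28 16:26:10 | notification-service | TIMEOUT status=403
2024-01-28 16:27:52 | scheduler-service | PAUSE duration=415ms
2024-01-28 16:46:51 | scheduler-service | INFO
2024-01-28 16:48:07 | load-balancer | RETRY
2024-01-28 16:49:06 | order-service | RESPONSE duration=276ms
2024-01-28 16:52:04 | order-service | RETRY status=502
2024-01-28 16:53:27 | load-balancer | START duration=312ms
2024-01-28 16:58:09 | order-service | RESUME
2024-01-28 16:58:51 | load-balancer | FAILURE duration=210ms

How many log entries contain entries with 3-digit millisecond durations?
8

To find matching entries:

1. Pattern to match: entries with 3-digit millisecond durations
2. Scan each log entry for the pattern
3. Count matches: 8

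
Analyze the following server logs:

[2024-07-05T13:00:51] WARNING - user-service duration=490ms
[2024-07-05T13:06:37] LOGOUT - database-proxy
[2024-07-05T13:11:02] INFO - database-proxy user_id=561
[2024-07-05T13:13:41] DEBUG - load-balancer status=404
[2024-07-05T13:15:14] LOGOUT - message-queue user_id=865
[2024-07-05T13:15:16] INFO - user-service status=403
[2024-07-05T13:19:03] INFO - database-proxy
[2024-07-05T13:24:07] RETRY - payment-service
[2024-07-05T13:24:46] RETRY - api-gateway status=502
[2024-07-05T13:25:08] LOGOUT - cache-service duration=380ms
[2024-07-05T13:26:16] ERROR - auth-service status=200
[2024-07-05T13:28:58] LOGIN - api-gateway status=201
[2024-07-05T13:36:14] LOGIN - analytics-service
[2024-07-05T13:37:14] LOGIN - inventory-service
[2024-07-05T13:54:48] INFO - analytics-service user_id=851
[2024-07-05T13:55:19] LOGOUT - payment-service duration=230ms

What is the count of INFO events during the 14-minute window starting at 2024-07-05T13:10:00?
3

To count events in the time window:

1. Window boundaries: 2024-07-05T13:10:00 to 2024-07-05T13:24:00
2. Filter for INFO events within this window
3. Count matching events: 3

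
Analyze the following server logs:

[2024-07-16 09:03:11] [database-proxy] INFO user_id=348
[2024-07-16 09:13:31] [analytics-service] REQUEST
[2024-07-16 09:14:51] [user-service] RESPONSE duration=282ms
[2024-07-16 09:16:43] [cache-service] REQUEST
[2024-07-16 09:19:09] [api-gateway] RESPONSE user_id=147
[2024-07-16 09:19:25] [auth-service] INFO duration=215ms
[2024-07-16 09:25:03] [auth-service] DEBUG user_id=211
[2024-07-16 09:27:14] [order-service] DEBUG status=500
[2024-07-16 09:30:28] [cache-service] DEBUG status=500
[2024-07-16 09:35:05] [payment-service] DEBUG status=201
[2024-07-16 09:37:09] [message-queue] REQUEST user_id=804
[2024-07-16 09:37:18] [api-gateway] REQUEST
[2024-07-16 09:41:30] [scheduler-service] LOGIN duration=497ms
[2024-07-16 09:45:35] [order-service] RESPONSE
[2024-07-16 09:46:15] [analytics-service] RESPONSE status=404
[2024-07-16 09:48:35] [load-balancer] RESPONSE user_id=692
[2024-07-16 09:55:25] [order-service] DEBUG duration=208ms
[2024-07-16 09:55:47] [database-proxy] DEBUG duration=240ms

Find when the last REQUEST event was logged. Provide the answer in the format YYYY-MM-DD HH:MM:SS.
2024-07-16 09:37:18

To find the last event:

1. Filter for all REQUEST events
2. Sort by timestamp
3. Select the last one
4. Timestamp: 2024-07-16 09:37:18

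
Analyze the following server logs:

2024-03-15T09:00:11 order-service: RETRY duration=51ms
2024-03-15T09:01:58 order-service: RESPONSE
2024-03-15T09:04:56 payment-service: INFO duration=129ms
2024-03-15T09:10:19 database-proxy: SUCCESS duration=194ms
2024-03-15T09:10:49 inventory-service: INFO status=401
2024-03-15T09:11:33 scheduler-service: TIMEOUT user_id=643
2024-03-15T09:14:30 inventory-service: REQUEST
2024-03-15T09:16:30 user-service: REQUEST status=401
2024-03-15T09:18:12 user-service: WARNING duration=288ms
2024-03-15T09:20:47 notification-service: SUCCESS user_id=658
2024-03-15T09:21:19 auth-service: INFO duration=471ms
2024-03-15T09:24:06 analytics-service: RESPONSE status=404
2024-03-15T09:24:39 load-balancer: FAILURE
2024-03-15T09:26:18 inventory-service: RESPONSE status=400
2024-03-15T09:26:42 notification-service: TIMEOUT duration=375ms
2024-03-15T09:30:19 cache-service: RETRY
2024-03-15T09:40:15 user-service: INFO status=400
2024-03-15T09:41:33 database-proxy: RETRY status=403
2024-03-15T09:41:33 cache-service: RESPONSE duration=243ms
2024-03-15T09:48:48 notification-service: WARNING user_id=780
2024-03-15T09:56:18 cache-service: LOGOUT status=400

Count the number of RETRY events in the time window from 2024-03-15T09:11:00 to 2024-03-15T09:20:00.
0

To count events in the time window:

1. Window boundaries: 2024-03-15T09:11:00 to 2024-03-15T09:20:00
2. Filter for RETRY events within this window
3. Count matching events: 0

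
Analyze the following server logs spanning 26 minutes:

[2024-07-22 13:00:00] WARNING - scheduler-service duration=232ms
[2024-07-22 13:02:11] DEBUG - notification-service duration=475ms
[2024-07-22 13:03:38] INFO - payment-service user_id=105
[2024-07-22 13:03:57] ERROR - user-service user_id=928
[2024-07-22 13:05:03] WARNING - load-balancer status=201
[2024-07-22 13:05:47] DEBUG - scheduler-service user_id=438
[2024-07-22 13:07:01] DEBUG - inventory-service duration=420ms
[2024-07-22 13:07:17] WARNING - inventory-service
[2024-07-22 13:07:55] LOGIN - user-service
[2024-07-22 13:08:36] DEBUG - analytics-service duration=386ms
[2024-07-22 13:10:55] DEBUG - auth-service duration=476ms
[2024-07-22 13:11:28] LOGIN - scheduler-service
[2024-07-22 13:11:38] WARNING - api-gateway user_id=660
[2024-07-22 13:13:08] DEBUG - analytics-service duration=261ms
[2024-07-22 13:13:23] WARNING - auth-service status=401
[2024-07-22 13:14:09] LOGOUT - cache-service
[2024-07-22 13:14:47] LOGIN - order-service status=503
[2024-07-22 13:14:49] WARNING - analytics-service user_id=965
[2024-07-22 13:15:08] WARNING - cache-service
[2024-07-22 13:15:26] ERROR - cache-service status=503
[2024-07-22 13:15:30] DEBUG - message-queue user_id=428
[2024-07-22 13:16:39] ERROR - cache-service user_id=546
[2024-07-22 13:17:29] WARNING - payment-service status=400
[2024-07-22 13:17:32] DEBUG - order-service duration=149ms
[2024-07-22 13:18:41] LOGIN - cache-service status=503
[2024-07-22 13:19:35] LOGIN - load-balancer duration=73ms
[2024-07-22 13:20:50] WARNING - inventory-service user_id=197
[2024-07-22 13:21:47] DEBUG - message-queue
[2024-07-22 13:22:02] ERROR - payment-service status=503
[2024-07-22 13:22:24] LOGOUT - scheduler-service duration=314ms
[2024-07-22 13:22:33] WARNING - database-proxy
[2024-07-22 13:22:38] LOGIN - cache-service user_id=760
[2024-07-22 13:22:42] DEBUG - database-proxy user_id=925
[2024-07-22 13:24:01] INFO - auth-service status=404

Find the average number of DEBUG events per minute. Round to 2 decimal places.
0.38

To calculate the rate:

1. Count total DEBUG events: 10
2. Total time period: 26 minutes
3. Rate = 10 / 26 = 0.38 events per minute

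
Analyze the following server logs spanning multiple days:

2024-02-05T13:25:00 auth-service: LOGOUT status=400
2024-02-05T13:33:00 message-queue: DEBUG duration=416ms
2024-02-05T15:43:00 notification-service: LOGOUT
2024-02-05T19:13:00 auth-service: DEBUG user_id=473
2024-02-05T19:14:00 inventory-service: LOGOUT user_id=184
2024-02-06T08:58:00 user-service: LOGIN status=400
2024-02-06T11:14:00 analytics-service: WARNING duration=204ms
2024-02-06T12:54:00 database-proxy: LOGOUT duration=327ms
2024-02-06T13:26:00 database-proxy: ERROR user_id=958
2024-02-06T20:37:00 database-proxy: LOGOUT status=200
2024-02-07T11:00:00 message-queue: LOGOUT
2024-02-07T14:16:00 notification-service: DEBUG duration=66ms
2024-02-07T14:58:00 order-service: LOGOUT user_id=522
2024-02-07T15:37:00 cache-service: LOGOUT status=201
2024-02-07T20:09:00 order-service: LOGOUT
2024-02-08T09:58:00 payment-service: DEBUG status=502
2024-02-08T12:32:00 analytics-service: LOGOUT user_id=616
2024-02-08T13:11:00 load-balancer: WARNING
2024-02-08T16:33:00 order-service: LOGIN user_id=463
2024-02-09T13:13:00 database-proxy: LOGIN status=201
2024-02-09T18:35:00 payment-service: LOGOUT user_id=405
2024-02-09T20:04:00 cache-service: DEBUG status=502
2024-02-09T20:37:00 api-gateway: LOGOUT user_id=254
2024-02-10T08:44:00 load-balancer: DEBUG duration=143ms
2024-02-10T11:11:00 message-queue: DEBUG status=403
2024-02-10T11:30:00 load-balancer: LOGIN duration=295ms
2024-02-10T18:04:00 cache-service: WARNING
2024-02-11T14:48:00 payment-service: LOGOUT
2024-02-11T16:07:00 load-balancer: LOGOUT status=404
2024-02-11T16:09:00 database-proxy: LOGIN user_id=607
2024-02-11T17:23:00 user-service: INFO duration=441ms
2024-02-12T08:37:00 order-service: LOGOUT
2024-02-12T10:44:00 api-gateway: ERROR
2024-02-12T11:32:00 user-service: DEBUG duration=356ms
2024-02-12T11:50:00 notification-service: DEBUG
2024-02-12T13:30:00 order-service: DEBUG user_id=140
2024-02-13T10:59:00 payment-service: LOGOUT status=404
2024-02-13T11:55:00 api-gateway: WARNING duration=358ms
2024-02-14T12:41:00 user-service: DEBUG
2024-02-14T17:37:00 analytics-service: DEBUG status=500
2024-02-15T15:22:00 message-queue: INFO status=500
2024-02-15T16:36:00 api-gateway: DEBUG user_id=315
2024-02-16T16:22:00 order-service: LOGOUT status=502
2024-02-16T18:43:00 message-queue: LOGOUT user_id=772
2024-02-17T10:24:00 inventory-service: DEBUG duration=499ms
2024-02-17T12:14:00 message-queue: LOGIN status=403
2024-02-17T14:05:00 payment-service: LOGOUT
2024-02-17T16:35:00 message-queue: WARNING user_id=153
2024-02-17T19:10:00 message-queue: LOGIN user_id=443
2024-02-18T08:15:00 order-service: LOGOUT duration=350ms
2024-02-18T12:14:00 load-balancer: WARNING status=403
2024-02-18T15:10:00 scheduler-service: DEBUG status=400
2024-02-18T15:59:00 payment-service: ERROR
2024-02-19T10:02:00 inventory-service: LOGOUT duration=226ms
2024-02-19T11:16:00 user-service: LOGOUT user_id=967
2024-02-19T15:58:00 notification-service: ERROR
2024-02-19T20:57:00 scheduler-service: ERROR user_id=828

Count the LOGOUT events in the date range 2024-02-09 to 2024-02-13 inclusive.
6

To filter by date range:

1. Date range: 2024-02-09 through 2024-02-13, both dates inclusive
2. Filter for LOGOUT events whose date falls in this range
3. Count matching events: 6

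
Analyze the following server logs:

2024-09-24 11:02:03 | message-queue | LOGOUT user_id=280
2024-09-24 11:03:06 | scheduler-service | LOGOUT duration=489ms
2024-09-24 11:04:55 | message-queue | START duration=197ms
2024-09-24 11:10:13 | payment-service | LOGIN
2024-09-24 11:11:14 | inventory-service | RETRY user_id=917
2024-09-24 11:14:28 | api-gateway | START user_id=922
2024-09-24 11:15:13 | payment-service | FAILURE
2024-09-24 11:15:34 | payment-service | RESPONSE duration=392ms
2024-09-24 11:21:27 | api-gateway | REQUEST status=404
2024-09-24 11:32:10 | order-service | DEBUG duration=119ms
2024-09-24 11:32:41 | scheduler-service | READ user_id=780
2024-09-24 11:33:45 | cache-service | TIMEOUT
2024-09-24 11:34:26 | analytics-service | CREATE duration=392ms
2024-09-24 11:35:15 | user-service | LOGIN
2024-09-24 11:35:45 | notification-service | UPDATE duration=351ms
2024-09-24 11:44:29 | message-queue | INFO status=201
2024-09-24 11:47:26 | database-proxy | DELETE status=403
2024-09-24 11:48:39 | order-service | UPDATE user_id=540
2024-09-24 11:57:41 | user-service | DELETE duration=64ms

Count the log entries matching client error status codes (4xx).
2

To find matching entries:

1. Pattern to match: client error status codes (4xx)
2. Scan each log entry for the pattern
3. Count matches: 2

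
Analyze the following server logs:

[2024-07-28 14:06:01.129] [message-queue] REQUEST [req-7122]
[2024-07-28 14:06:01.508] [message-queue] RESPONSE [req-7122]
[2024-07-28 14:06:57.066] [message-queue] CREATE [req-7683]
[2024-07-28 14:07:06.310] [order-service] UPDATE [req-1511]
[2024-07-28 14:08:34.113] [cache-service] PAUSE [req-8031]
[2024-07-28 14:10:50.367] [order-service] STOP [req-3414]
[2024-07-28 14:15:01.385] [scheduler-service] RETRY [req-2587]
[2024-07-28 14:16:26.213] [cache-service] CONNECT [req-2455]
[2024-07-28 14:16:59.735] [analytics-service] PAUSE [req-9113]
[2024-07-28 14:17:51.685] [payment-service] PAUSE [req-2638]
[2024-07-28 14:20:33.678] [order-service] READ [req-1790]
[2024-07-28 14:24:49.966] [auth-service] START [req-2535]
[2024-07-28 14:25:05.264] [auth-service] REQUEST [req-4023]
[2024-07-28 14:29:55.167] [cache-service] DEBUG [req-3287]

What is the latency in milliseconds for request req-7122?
379

To calculate latency:

1. Find REQUEST with id req-7122: 2024-07-28 14:06:01.129
2. Find RESPONSE with id req-7122: 2024-07-28 14:06:01.508
3. Latency: 2024-07-28 14:06:01.508 - 2024-07-28 14:06:01.129 = 379ms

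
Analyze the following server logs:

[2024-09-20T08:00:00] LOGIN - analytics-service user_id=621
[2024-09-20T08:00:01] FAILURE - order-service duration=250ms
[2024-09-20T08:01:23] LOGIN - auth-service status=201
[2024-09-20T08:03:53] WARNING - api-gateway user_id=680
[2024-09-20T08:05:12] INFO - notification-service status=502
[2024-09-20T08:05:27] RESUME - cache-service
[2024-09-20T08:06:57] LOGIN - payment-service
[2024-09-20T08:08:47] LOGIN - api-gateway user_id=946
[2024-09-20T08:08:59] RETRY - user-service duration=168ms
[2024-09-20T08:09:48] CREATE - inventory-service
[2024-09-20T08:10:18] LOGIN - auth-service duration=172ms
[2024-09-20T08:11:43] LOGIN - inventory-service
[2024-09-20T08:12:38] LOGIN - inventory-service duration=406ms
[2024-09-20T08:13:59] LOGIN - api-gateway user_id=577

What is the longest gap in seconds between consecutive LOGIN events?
334

To find the longest gap:

1. Extract all LOGIN events in chronological order
2. Calculate time differences between consecutive events
3. Find the maximum difference
4. Longest gap: 334 seconds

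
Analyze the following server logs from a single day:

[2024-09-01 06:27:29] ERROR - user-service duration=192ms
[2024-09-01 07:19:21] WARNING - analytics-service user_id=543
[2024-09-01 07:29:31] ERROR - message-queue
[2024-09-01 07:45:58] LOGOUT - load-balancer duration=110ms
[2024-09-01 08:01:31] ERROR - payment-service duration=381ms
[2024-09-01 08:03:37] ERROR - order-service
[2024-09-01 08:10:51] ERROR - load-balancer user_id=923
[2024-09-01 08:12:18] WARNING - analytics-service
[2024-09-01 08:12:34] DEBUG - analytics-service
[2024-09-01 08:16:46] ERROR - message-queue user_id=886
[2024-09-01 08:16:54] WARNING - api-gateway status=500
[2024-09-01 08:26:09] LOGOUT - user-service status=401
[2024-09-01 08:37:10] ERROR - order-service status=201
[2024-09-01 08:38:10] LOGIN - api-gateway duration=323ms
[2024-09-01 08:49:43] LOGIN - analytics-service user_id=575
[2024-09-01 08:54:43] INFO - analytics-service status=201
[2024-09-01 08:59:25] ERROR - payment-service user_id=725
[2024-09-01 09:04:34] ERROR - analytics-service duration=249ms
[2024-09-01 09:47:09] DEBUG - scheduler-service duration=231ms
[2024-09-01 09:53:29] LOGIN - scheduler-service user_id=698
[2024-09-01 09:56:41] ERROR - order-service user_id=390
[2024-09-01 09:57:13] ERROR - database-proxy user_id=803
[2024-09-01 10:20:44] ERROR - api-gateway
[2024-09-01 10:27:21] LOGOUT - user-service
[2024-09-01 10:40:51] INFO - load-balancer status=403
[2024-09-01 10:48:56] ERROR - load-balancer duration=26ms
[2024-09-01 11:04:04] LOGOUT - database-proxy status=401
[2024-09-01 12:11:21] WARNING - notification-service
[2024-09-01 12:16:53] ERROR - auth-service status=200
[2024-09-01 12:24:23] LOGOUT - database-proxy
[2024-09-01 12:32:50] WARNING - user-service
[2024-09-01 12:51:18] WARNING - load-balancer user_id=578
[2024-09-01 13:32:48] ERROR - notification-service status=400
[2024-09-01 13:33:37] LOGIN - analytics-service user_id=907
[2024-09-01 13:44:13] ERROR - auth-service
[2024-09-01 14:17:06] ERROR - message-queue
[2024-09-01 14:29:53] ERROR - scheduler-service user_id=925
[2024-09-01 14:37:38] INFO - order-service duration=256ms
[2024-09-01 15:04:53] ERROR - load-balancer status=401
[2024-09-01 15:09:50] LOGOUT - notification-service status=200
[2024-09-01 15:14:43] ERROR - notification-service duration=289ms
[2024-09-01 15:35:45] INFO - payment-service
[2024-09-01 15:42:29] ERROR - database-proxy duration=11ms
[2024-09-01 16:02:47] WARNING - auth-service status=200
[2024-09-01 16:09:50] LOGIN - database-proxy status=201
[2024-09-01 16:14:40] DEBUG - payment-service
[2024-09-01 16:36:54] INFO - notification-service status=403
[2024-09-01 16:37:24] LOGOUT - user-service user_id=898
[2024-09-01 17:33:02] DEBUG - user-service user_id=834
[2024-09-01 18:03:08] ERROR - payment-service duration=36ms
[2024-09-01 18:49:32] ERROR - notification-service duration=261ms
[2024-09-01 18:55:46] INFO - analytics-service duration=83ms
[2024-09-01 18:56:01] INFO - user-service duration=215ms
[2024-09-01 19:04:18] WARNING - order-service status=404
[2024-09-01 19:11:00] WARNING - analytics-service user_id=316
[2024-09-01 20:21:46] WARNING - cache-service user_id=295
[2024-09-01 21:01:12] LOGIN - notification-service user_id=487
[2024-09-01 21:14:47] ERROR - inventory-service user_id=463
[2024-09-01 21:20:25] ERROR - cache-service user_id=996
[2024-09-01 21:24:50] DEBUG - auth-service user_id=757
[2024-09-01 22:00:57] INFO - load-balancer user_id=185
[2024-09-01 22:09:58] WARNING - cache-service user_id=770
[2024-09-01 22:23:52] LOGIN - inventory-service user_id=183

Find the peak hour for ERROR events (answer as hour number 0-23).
8

To find the peak hour:

1. Group all ERROR events by hour
2. Count events in each hour
3. Find hour with maximum count
4. Peak hour: 8 (with 6 events)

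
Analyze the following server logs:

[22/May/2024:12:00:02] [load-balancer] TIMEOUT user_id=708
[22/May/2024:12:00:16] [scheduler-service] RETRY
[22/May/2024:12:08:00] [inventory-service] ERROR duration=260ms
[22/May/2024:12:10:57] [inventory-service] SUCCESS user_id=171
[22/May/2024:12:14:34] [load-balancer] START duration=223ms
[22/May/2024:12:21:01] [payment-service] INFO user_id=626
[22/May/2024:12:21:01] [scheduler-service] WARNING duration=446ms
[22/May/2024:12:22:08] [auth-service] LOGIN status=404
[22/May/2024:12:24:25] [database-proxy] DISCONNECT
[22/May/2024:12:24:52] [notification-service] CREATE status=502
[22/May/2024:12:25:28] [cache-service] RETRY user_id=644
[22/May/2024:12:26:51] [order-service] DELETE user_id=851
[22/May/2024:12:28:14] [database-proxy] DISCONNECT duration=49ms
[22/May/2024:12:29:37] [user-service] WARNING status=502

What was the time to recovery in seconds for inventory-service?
177

To calculate recovery time:

1. Find ERROR event for inventory-service: 22/May/2024:12:08:00
2. Find next SUCCESS event for inventory-service: 22/May/2024:12:10:57
3. Recovery time: 22/May/2024:12:10:57 - 22/May/2024:12:08:00 = 177 seconds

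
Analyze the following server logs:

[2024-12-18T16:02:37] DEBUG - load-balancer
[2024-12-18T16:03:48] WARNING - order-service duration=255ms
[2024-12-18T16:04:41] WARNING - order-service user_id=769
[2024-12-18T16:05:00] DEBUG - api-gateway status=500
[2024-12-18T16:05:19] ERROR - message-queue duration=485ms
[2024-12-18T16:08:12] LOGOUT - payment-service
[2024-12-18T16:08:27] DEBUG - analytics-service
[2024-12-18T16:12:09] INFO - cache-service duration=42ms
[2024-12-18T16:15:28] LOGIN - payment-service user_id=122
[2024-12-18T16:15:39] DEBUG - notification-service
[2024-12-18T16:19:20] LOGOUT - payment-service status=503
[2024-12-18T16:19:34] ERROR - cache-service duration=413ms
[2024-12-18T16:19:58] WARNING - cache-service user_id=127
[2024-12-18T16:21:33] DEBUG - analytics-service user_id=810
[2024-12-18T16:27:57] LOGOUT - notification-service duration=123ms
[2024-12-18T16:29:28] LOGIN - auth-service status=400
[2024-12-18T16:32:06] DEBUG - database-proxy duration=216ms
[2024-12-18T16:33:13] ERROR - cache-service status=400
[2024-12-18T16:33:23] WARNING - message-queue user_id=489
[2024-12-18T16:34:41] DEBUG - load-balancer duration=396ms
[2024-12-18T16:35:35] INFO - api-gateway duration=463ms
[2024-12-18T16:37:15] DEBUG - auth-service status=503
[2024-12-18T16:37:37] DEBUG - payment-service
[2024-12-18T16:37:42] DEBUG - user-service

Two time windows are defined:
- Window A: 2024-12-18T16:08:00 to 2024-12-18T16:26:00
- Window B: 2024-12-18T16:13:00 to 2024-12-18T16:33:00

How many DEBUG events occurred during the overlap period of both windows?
2

To find overlap events:

1. Window A: 2024-12-18T16:08:00 to 2024-12-18T16:26:00
2. Window B: 2024-12-18T16:13:00 to 2024-12-18T16:33:00
3. Overlap period: 2024-12-18T16:13:00 to 2024-12-18T16:26:00
4. Count DEBUG events in overlap: 2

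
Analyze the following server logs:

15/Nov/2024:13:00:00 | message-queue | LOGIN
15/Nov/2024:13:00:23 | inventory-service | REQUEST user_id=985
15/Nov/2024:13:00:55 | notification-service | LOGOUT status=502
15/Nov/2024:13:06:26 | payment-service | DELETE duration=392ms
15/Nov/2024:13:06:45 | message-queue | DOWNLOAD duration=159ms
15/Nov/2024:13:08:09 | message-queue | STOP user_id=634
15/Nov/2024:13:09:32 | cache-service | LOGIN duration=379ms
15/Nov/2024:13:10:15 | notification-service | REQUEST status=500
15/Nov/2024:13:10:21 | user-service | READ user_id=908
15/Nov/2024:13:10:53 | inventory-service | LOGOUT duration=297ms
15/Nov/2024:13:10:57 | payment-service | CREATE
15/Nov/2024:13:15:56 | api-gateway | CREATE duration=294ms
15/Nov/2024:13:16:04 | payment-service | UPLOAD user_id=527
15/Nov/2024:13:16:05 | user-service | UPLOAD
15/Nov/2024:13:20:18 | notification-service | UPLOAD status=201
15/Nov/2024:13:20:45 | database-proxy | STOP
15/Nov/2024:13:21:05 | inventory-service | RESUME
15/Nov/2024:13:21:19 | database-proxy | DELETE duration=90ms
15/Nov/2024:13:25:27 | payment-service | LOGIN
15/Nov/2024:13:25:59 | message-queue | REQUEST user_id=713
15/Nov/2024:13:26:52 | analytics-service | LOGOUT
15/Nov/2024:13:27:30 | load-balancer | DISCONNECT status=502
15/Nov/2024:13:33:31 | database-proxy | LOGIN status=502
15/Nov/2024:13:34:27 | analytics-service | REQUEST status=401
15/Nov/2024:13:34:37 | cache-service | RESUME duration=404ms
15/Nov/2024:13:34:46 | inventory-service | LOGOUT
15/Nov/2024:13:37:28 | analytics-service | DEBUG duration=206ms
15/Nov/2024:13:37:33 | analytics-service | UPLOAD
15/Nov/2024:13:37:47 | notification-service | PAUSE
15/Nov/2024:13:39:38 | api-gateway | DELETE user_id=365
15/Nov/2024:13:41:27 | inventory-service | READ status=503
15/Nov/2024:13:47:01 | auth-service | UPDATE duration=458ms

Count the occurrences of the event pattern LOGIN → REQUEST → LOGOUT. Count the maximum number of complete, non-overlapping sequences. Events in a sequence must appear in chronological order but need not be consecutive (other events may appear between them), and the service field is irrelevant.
4

To count sequences:

1. Look for pattern: LOGIN → REQUEST → LOGOUT
2. Greedily scan the log in chronological order, matching each sequence element in turn (ignoring service)
3. Each time the full pattern completes, increment the count and restart matching from the next event
4. Complete non-overlapping sequences found: 4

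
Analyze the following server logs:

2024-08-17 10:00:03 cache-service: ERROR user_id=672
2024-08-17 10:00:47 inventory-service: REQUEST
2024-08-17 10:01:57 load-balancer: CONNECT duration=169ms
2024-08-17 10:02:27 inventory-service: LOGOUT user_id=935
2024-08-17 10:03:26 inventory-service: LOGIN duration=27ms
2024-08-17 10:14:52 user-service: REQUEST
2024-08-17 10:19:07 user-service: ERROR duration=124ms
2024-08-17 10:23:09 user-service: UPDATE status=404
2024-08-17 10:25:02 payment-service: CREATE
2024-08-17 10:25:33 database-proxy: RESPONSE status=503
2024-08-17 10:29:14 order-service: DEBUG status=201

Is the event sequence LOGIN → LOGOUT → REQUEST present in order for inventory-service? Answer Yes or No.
No

To verify sequence order:

1. Find all events in sequence LOGIN → LOGOUT → REQUEST for inventory-service
2. Extract their timestamps
3. Check if timestamps are in ascending order
4. Result: No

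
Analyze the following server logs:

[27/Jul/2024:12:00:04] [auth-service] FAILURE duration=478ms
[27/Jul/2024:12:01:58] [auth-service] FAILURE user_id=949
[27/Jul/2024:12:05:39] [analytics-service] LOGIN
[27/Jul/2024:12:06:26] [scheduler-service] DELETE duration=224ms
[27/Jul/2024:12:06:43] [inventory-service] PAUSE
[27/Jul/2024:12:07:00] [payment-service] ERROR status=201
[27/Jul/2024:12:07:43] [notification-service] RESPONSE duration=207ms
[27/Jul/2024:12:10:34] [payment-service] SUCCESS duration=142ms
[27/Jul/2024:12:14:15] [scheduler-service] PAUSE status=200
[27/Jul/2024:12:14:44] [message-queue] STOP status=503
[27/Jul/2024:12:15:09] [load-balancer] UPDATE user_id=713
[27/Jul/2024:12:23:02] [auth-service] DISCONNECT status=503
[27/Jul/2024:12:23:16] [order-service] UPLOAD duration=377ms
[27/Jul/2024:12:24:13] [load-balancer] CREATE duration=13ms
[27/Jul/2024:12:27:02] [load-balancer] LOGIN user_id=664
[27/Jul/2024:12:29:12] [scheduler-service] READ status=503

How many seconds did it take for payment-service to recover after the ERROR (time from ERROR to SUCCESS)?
214

To calculate recovery time:

1. Find ERROR event for payment-service: 27/Jul/2024:12:07:00
2. Find next SUCCESS event for payment-service: 27/Jul/2024:12:10:34
3. Recovery time: 27/Jul/2024:12:10:34 - 27/Jul/2024:12:07:00 = 214 seconds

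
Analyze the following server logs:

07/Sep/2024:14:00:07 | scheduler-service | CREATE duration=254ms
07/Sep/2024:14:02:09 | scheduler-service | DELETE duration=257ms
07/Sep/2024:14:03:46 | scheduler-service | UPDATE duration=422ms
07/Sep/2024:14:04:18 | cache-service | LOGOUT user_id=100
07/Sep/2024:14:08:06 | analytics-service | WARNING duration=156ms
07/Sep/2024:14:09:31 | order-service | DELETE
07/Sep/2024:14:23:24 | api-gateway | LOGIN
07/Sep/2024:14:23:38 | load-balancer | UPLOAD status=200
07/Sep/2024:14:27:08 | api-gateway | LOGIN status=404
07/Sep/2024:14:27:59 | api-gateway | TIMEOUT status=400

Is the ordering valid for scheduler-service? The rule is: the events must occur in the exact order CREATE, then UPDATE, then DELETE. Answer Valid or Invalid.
Invalid

To validate ordering:

1. Required order: CREATE → UPDATE → DELETE
2. Rule: the events must occur in the exact order CREATE, then UPDATE, then DELETE
3. Check actual order of events for scheduler-service
4. Result: Invalid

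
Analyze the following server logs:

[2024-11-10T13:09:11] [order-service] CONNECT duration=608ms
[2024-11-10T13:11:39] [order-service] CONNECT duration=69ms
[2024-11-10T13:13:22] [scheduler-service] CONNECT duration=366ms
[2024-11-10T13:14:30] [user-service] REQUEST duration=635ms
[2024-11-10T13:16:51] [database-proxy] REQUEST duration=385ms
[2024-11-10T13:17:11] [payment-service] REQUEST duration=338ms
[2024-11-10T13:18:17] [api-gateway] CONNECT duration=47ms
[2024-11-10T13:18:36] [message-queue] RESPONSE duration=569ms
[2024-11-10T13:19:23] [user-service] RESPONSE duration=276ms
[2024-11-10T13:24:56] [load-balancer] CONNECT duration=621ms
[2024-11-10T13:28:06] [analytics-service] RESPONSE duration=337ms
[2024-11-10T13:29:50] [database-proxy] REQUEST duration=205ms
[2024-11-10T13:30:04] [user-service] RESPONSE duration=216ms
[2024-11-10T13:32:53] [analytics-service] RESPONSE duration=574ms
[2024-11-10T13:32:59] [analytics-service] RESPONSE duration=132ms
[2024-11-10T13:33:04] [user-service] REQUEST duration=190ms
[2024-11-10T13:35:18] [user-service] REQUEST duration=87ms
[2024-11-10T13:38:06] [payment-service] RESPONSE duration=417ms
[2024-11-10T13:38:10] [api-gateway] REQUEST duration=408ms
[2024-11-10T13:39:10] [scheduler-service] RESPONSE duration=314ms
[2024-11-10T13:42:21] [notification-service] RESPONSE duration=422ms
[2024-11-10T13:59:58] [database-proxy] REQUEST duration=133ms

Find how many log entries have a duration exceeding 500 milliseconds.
5

To count timeouts:

1. Threshold: 500ms
2. Extract duration from each log entry
3. Count entries where duration > 500
4. Timeout count: 5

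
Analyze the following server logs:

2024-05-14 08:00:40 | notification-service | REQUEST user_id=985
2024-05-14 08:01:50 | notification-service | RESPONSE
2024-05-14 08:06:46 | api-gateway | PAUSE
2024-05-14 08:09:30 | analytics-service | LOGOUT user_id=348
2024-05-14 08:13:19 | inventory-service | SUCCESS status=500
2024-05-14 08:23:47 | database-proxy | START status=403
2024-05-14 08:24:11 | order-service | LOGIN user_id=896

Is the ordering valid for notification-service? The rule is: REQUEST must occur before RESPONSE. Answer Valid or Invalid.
Valid

To validate ordering:

1. Required order: REQUEST → RESPONSE
2. Rule: REQUEST must occur before RESPONSE
3. Check actual order of events for notification-service
4. Result: Valid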